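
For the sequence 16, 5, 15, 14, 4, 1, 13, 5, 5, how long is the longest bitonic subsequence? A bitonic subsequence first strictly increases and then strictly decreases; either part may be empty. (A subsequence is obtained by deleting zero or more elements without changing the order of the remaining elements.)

5

One longest bitonic subsequence is 16, 15, 14, 13, 5 (positions 1,3,4,7,9): it rises to 16 then falls. Length 5 is optimal.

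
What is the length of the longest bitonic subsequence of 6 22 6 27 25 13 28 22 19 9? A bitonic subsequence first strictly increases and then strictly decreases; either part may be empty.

7

Let inc[i] be the LIS ending at i and dec[i] the longest strictly decreasing subsequence starting at i. inc = [1, 2, 1, 3, 3, 2, 4, 3, 3, 2], dec = [1, 3, 1, 5, 4, 2, 4, 3, 2, 1].
max_i inc[i]+dec[i]−1 = 7, with one witness 6, 22, 27, 25, 22, 19, 9.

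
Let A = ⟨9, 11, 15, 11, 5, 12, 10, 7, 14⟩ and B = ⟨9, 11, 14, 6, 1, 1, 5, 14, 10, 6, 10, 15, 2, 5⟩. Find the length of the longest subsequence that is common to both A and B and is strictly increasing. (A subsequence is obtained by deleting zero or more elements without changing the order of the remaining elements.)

For each value that appears in both, track the longest common increasing run ending there.
The best achievable length is 3; one witness is 9, 11, 14 (A-positions 1,2,9, B-positions 1,2,3).

3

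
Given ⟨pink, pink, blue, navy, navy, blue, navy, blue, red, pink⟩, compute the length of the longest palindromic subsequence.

7

One longest palindromic subsequence is pink blue navy blue navy blue pink (positions 1,3,4,6,7,8,10); it reads the same forward and backward, and the interval DP gives dp[1][10] = 7.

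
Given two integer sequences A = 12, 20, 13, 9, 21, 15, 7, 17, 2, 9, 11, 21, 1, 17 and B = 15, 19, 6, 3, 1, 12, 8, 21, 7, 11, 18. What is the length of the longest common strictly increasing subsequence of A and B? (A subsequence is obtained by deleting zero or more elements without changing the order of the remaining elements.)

2

A longest common strictly increasing subsequence is 12, 21 (length 2); it appears in order in both A and B, and no longer such subsequence exists.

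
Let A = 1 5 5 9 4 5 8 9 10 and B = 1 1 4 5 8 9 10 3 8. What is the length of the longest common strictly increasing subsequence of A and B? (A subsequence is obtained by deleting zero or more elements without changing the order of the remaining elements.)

A longest common strictly increasing subsequence is 1, 4, 5, 8, 9, 10 (length 6); it appears in order in both A and B, and no longer such subsequence exists.

6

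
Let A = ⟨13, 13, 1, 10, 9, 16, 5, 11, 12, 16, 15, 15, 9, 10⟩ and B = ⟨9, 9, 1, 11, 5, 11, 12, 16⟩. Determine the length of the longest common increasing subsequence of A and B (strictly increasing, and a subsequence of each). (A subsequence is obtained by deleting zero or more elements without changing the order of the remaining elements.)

For each value that appears in both, track the longest common increasing run ending there.
The best achievable length is 5; one witness is 1, 5, 11, 12, 16 (A-positions 3,7,8,9,10, B-positions 3,5,6,7,8).

5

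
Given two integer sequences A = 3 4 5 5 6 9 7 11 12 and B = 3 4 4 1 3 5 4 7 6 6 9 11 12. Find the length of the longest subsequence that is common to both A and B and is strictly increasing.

7

A longest common strictly increasing subsequence is 3, 4, 5, 6, 9, 11, 12 (length 7); it appears in order in both A and B, and no longer such subsequence exists.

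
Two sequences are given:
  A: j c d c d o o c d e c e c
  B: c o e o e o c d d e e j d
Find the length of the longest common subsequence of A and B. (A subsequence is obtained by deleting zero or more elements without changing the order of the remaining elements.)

7

A longest common subsequence is coocdee (length 7); the LCS DP confirms no longer common subsequence exists.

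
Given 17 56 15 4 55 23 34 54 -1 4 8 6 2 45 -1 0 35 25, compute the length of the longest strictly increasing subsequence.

4

Let dp[i] be the longest increasing subsequence ending at position i. Then dp = [1, 2, 1, 1, 2, 2, 3, 4, 1, 2, 3, 3, 2, 4, 1, 2, 4, 4].
The maximum is 4; one witness is 17, 23, 34, 54 at positions 1,6,7,8.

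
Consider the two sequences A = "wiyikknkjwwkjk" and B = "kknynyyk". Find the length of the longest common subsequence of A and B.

4

A longest common subsequence is kknk (length 4); the LCS DP confirms no longer common subsequence exists.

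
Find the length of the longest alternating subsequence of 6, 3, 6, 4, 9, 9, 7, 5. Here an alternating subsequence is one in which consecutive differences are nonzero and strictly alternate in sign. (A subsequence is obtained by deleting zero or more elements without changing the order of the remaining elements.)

Track the best alternating length ending on an up-step vs a down-step at each position: up/down = 1/1, 1/2, 3/1, 3/4, 5/1, 5/1, 5/6, 5/6.
The maximum over both is 6; one such subsequence is 6, 3, 6, 4, 9, 7.

6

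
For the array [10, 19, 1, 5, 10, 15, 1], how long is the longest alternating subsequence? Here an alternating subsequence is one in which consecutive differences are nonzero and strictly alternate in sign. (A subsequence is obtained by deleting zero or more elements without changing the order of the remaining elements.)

Track the best alternating length ending on an up-step vs a down-step at each position: up/down = 1/1, 2/1, 1/3, 4/3, 4/3, 4/3, 1/5.
The maximum over both is 5; one such subsequence is 10, 19, 1, 5, 1.

5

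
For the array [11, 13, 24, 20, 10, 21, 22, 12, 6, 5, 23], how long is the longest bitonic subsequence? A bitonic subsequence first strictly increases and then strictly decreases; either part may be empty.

Let inc[i] be the LIS ending at i and dec[i] the longest strictly decreasing subsequence starting at i. inc = [1, 2, 3, 3, 1, 4, 5, 2, 1, 1, 6], dec = [4, 4, 5, 4, 3, 4, 4, 3, 2, 1, 1].
max_i inc[i]+dec[i]−1 = 8, with one witness 11, 13, 20, 21, 22, 12, 6, 5.

8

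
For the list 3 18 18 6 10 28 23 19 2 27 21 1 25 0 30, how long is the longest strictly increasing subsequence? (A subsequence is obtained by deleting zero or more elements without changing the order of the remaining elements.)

Scanning left to right, the best length ending at each element is: 3→1, 18→2, 18→2, 6→2, 10→3, 28→4, 23→4, 19→4, 2→1, 27→5, 21→5, 1→1, 25→6, 0→1, 30→7.
So the longest increasing subsequence has length 7, e.g. 3, 6, 10, 19, 21, 25, 30.

7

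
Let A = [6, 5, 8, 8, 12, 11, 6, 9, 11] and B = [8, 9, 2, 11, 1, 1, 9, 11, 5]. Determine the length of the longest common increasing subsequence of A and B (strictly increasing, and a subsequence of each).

3

For each value that appears in both, track the longest common increasing run ending there.
The best achievable length is 3; one witness is 8, 9, 11 (A-positions 3,8,9, B-positions 1,2,4).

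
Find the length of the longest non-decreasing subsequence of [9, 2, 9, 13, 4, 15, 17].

One longest non-decreasing subsequence is 9, 9, 13, 15, 17 (positions 1,3,4,6,7), of length 5; no longer one exists.

5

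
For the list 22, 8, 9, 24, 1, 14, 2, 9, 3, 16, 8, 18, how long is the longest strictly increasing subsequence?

5

Scanning left to right, the best length ending at each element is: 22→1, 8→1, 9→2, 24→3, 1→1, 14→3, 2→2, 9→3, 3→3, 16→4, 8→4, 18→5.
So the longest increasing subsequence has length 5, e.g. 8, 9, 14, 16, 18.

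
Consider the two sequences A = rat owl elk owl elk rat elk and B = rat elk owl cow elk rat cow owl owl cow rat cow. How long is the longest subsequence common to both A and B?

A longest common subsequence is rat, owl, elk, owl, rat (length 5); the LCS DP confirms no longer common subsequence exists.

5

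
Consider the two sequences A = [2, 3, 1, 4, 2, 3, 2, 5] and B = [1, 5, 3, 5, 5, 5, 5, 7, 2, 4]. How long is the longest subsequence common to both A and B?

3

Backtracking the LCS table gives one alignment: 1 (A3,B1) → 3 (A6,B3) → 2 (A7,B9).
So the longest common subsequence has length 3.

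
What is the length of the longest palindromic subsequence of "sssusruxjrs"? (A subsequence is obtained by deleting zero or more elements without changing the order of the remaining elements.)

One longest palindromic subsequence is srjrs (positions 1,6,9,10,11); it reads the same forward and backward, and the interval DP gives dp[1][11] = 5.

5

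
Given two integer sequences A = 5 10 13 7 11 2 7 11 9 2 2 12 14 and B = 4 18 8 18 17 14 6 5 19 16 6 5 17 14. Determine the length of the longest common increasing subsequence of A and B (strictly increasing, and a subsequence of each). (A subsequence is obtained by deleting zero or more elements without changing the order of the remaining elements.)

2

For each value that appears in both, track the longest common increasing run ending there.
The best achievable length is 2; one witness is 5, 14 (A-positions 1,13, B-positions 8,14).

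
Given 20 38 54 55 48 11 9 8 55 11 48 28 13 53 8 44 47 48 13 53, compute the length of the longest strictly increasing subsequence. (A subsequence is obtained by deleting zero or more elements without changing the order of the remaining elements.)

Let dp[i] be the longest increasing subsequence ending at position i. Then dp = [1, 2, 3, 4, 3, 1, 1, 1, 4, 2, 3, 3, 3, 4, 1, 4, 5, 6, 3, 7].
The maximum is 7; one witness is 9, 11, 28, 44, 47, 48, 53 at positions 7,10,12,16,17,18,20.

7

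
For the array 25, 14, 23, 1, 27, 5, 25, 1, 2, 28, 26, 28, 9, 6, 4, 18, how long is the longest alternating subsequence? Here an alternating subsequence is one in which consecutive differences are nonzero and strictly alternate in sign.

13

Track the best alternating length ending on an up-step vs a down-step at each position: up/down = 1/1, 1/2, 3/2, 1/4, 5/1, 5/6, 7/6, 1/8, 9/8, 9/1, 9/10, 11/1, 9/12, 9/12, 9/12, 13/12.
The maximum over both is 13; one such subsequence is 25, 14, 23, 1, 27, 5, 25, 1, 28, 26, 28, 9, 18.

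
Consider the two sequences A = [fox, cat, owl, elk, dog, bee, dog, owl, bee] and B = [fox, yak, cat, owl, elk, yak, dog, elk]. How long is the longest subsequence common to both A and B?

5

Backtracking the LCS table gives one alignment: fox (A1,B1) → cat (A2,B3) → owl (A3,B4) → elk (A4,B5) → dog (A5,B7).
So the longest common subsequence has length 5.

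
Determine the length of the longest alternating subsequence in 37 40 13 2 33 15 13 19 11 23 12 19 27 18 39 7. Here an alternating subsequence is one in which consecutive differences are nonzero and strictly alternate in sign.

A longest alternating subsequence is 37, 40, 13, 33, 15, 19, 11, 23, 12, 19, 18, 39, 7 (positions 1,2,3,5,6,8,9,10,11,12,14,15,16); its 12 consecutive differences strictly alternate in sign, and length 13 is optimal.

13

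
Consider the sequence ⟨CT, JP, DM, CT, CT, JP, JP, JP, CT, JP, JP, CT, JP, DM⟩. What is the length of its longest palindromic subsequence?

Using dp[i][j] = 2 + dp[i+1][j−1] if the ends match, else max(dp[i+1][j], dp[i][j−1]):
dp[1][14] = 9. A witness is DM JP JP JP CT JP JP JP DM at positions 3,6,7,8,9,10,11,13,14.

9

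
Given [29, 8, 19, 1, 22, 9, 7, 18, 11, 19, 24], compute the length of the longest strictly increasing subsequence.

5

Let dp[i] be the longest increasing subsequence ending at position i. Then dp = [1, 1, 2, 1, 3, 2, 2, 3, 3, 4, 5].
The maximum is 5; one witness is 8, 9, 18, 19, 24 at positions 2,6,8,10,11.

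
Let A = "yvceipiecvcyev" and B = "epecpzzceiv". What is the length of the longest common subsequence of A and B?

7

Backtracking the LCS table gives one alignment: e (A4,B1) → p (A6,B2) → e (A8,B3) → c (A9,B4) → c (A11,B8) → e (A13,B9) → v (A14,B11).
So the longest common subsequence has length 7.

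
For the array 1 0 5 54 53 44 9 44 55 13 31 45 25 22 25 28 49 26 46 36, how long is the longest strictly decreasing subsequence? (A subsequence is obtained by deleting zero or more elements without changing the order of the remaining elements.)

Let dp[i] be the longest decreasing subsequence ending at position i. Then dp = [1, 2, 1, 1, 2, 3, 4, 3, 1, 4, 4, 3, 5, 6, 5, 5, 3, 6, 4, 5].
The maximum is 6; one witness is 54, 53, 44, 31, 25, 22 at positions 4,5,6,11,13,14.

6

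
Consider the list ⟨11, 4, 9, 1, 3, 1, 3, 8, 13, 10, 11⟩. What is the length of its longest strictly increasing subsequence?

5

One longest increasing subsequence is 1, 3, 8, 10, 11 (positions 4,5,8,10,11), of length 5; no longer one exists.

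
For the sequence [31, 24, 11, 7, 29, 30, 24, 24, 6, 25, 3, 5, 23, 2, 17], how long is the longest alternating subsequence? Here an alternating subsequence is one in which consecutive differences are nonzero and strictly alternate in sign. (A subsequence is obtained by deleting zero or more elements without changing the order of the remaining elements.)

A longest alternating subsequence is 31, 24, 29, 24, 25, 3, 5, 2, 17 (positions 1,2,5,7,10,11,12,14,15); its 8 consecutive differences strictly alternate in sign, and length 9 is optimal.

9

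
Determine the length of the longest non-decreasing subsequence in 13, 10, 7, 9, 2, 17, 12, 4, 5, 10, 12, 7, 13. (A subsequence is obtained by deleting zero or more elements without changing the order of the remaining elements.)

Let dp[i] be the longest non-decreasing subsequence ending at position i. Then dp = [1, 1, 1, 2, 1, 3, 3, 2, 3, 4, 5, 4, 6].
The maximum is 6; one witness is 2, 4, 5, 10, 12, 13 at positions 5,8,9,10,11,13.

6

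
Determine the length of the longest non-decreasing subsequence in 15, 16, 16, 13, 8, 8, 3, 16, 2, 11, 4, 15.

Let dp[i] be the longest non-decreasing subsequence ending at position i. Then dp = [1, 2, 3, 1, 1, 2, 1, 4, 1, 3, 2, 4].
The maximum is 4; one witness is 15, 16, 16, 16 at positions 1,2,3,8.

4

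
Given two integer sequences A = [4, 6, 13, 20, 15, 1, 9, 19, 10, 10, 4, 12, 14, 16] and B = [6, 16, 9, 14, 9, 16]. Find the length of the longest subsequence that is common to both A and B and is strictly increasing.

4

For each value that appears in both, track the longest common increasing run ending there.
The best achievable length is 4; one witness is 6, 9, 14, 16 (A-positions 2,7,13,14, B-positions 1,3,4,6).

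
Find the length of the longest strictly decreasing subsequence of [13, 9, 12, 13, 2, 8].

3

Let dp[i] be the longest decreasing subsequence ending at position i. Then dp = [1, 2, 2, 1, 3, 3].
The maximum is 3; one witness is 13, 9, 2 at positions 1,2,5.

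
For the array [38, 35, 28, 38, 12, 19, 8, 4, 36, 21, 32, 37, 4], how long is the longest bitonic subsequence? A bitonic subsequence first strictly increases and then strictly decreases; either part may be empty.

6

One longest bitonic subsequence is 38, 35, 28, 19, 8, 4 (positions 1,2,3,6,7,13): it rises to 38 then falls. Length 6 is optimal.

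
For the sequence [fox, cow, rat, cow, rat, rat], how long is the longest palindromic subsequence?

3

One longest palindromic subsequence is rat rat rat (positions 3,5,6); it reads the same forward and backward, and the interval DP gives dp[1][6] = 3.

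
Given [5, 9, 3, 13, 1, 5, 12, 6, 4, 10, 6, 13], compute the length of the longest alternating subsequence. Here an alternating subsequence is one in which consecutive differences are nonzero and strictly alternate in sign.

Track the best alternating length ending on an up-step vs a down-step at each position: up/down = 1/1, 2/1, 1/3, 4/1, 1/5, 6/5, 6/5, 6/7, 6/7, 8/7, 8/9, 10/1.
The maximum over both is 10; one such subsequence is 5, 9, 3, 13, 1, 12, 6, 10, 6, 13.

10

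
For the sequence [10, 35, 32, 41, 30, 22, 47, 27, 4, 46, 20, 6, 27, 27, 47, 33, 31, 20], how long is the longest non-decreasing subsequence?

Scanning left to right, the best length ending at each element is: 10→1, 35→2, 32→2, 41→3, 30→2, 22→2, 47→4, 27→3, 4→1, 46→4, 20→2, 6→2, 27→4, 27→5, 47→6, 33→6, 31→6, 20→3.
So the longest non-decreasing subsequence has length 6, e.g. 10, 22, 27, 27, 27, 47.

6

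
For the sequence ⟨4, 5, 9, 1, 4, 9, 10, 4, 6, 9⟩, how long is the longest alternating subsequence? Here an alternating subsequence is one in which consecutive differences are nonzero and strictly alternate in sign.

Track the best alternating length ending on an up-step vs a down-step at each position: up/down = 1/1, 2/1, 2/1, 1/3, 4/3, 4/1, 4/1, 4/5, 6/5, 6/5.
The maximum over both is 6; one such subsequence is 4, 5, 1, 9, 4, 6.

6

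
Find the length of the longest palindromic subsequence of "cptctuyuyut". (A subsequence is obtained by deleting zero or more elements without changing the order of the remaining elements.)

Using dp[i][j] = 2 + dp[i+1][j−1] if the ends match, else max(dp[i+1][j], dp[i][j−1]):
dp[1][11] = 7. A witness is tuyuyut at positions 3,6,7,8,9,10,11.

7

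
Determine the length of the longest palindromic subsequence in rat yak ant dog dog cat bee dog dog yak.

One longest palindromic subsequence is yak dog dog bee dog dog yak (positions 2,4,5,7,8,9,10); it reads the same forward and backward, and the interval DP gives dp[1][10] = 7.

7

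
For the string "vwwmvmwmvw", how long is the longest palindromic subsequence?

Using dp[i][j] = 2 + dp[i+1][j−1] if the ends match, else max(dp[i+1][j], dp[i][j−1]):
dp[1][10] = 7. A witness is wvmwmvw at positions 2,5,6,7,8,9,10.

7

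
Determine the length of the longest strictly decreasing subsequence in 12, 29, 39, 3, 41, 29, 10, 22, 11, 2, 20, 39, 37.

5

Scanning left to right, the best length ending at each element is: 12→1, 29→1, 39→1, 3→2, 41→1, 29→2, 10→3, 22→3, 11→4, 2→5, 20→4, 39→2, 37→3.
So the longest decreasing subsequence has length 5, e.g. 39, 29, 22, 11, 2.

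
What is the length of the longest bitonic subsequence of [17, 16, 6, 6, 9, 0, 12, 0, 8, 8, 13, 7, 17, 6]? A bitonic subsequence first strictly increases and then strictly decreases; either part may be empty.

6

One longest bitonic subsequence is 17, 16, 12, 8, 7, 6 (positions 1,2,7,10,12,14): it rises to 17 then falls. Length 6 is optimal.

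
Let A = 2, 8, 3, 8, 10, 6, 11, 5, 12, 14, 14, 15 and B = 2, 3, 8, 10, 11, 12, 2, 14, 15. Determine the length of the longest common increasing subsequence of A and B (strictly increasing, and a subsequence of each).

A longest common strictly increasing subsequence is 2, 3, 8, 10, 11, 12, 14, 15 (length 8); it appears in order in both A and B, and no longer such subsequence exists.

8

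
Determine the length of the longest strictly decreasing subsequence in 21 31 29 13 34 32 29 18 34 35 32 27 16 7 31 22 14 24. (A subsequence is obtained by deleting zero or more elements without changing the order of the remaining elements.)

Scanning left to right, the best length ending at each element is: 21→1, 31→1, 29→2, 13→3, 34→1, 32→2, 29→3, 18→4, 34→1, 35→1, 32→2, 27→4, 16→5, 7→6, 31→3, 22→5, 14→6, 24→5.
So the longest decreasing subsequence has length 6, e.g. 34, 32, 29, 18, 16, 7.

6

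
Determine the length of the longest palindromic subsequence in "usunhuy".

One longest palindromic subsequence is uhu (positions 3,5,6); it reads the same forward and backward, and the interval DP gives dp[1][7] = 3.

3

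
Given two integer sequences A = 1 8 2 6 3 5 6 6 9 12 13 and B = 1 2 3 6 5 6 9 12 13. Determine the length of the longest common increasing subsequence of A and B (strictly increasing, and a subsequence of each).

For each value that appears in both, track the longest common increasing run ending there.
The best achievable length is 8; one witness is 1, 2, 3, 5, 6, 9, 12, 13 (A-positions 1,3,5,6,7,9,10,11, B-positions 1,2,3,5,6,7,8,9).

8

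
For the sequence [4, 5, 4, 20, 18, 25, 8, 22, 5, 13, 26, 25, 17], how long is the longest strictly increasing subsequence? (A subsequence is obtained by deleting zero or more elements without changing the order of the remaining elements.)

5

One longest increasing subsequence is 4, 5, 20, 25, 26 (positions 1,2,4,6,11), of length 5; no longer one exists.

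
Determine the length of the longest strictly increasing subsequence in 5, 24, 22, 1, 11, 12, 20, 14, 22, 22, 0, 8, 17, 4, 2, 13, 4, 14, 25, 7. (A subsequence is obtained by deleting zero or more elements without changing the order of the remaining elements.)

6

One longest increasing subsequence is 5, 11, 12, 20, 22, 25 (positions 1,5,6,7,9,19), of length 6; no longer one exists.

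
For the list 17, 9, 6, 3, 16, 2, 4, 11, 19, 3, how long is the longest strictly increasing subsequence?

4

Scanning left to right, the best length ending at each element is: 17→1, 9→1, 6→1, 3→1, 16→2, 2→1, 4→2, 11→3, 19→4, 3→2.
So the longest increasing subsequence has length 4, e.g. 3, 4, 11, 19.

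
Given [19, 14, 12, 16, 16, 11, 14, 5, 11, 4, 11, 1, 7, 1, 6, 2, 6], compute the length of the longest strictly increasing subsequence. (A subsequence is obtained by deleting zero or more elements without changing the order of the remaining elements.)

3

Let dp[i] be the longest increasing subsequence ending at position i. Then dp = [1, 1, 1, 2, 2, 1, 2, 1, 2, 1, 2, 1, 2, 1, 2, 2, 3].
The maximum is 3; one witness is 1, 2, 6 at positions 12,16,17.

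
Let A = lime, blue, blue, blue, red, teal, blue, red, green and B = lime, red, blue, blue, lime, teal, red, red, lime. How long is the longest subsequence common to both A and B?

5

A longest common subsequence is lime, blue, blue, red, red (length 5); the LCS DP confirms no longer common subsequence exists.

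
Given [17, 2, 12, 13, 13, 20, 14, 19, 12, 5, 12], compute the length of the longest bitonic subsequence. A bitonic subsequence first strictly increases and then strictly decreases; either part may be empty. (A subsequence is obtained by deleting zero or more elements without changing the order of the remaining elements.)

7

Let inc[i] be the LIS ending at i and dec[i] the longest strictly decreasing subsequence starting at i. inc = [1, 1, 2, 3, 3, 4, 4, 5, 2, 2, 3], dec = [4, 1, 2, 3, 3, 4, 3, 3, 2, 1, 1].
max_i inc[i]+dec[i]−1 = 7, with one witness 2, 12, 13, 20, 19, 12, 5.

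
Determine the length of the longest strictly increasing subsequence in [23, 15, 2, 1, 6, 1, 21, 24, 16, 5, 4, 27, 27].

One longest increasing subsequence is 2, 6, 21, 24, 27 (positions 3,5,7,8,12), of length 5; no longer one exists.

5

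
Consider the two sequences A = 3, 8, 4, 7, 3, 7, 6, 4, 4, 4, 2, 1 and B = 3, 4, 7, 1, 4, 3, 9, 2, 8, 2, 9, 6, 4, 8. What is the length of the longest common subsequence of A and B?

6

Backtracking the LCS table gives one alignment: 3 (A1,B1) → 4 (A3,B2) → 7 (A4,B3) → 3 (A5,B6) → 6 (A7,B12) → 4 (A8,B13).
So the longest common subsequence has length 6.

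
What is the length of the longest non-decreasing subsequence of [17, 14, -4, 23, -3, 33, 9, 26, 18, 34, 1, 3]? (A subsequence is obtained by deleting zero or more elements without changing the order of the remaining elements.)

Scanning left to right, the best length ending at each element is: 17→1, 14→1, -4→1, 23→2, -3→2, 33→3, 9→3, 26→4, 18→4, 34→5, 1→3, 3→4.
So the longest non-decreasing subsequence has length 5, e.g. -4, -3, 9, 26, 34.

5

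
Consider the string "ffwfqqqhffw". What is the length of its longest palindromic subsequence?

One longest palindromic subsequence is wfqqqfw (positions 3,4,5,6,7,10,11); it reads the same forward and backward, and the interval DP gives dp[1][11] = 7.

7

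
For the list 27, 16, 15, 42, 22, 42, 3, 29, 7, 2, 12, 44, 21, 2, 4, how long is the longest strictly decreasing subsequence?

5

Scanning left to right, the best length ending at each element is: 27→1, 16→2, 15→3, 42→1, 22→2, 42→1, 3→4, 29→2, 7→4, 2→5, 12→4, 44→1, 21→3, 2→5, 4→5.
So the longest decreasing subsequence has length 5, e.g. 27, 16, 15, 3, 2.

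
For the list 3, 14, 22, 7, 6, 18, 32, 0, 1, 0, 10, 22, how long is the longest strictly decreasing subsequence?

5

Let dp[i] be the longest decreasing subsequence ending at position i. Then dp = [1, 1, 1, 2, 3, 2, 1, 4, 4, 5, 3, 2].
The maximum is 5; one witness is 14, 7, 6, 1, 0 at positions 2,4,5,9,10.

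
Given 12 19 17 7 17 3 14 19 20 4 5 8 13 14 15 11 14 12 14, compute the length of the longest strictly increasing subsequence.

One longest increasing subsequence is 3, 4, 5, 8, 13, 14, 15 (positions 6,10,11,12,13,14,15), of length 7; no longer one exists.

7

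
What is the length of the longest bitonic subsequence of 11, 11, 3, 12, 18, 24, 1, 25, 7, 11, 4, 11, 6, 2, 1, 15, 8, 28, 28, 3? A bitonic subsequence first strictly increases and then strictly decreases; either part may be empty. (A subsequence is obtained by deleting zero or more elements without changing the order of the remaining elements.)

Let inc[i] be the LIS ending at i and dec[i] the longest strictly decreasing subsequence starting at i. inc = [1, 1, 1, 2, 3, 4, 1, 5, 2, 3, 2, 3, 3, 2, 1, 4, 4, 6, 6, 3], dec = [5, 5, 3, 5, 5, 5, 1, 5, 4, 4, 3, 4, 3, 2, 1, 3, 2, 2, 2, 1].
max_i inc[i]+dec[i]−1 = 9, with one witness 11, 12, 18, 24, 25, 11, 6, 2, 1.

9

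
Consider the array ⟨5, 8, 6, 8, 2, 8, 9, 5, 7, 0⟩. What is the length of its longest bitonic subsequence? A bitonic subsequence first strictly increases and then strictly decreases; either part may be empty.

Let inc[i] be the LIS ending at i and dec[i] the longest strictly decreasing subsequence starting at i. inc = [1, 2, 2, 3, 1, 3, 4, 2, 3, 1], dec = [3, 4, 3, 3, 2, 3, 3, 2, 2, 1].
max_i inc[i]+dec[i]−1 = 6, with one witness 5, 6, 8, 9, 7, 0.

6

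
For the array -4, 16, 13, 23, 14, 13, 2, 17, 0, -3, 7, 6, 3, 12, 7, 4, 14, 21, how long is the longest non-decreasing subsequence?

6

Let dp[i] be the longest non-decreasing subsequence ending at position i. Then dp = [1, 2, 2, 3, 3, 3, 2, 4, 2, 2, 3, 3, 3, 4, 4, 4, 5, 6].
The maximum is 6; one witness is -4, 2, 7, 12, 14, 21 at positions 1,7,11,14,17,18.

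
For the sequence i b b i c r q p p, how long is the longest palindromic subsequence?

4

One longest palindromic subsequence is ibbi (positions 1,2,3,4); it reads the same forward and backward, and the interval DP gives dp[1][9] = 4.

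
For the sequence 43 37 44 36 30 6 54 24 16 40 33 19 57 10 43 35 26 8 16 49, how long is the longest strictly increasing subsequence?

5

Scanning left to right, the best length ending at each element is: 43→1, 37→1, 44→2, 36→1, 30→1, 6→1, 54→3, 24→2, 16→2, 40→3, 33→3, 19→3, 57→4, 10→2, 43→4, 35→4, 26→4, 8→2, 16→3, 49→5.
So the longest increasing subsequence has length 5, e.g. 6, 24, 40, 43, 49.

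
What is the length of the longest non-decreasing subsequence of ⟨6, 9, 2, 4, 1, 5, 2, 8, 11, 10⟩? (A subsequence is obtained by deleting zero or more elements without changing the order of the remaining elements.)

5

Scanning left to right, the best length ending at each element is: 6→1, 9→2, 2→1, 4→2, 1→1, 5→3, 2→2, 8→4, 11→5, 10→5.
So the longest non-decreasing subsequence has length 5, e.g. 2, 4, 5, 8, 11.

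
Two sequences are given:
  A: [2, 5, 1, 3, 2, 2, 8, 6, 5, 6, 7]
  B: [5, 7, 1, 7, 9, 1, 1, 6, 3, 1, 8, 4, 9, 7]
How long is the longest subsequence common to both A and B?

5

Backtracking the LCS table gives one alignment: 5 (A2,B1) → 1 (A3,B7) → 3 (A4,B9) → 8 (A7,B11) → 7 (A11,B14).
So the longest common subsequence has length 5.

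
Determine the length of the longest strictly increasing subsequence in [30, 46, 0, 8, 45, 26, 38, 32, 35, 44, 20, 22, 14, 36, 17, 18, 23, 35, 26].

One longest increasing subsequence is 0, 8, 14, 17, 18, 23, 35 (positions 3,4,13,15,16,17,18), of length 7; no longer one exists.

7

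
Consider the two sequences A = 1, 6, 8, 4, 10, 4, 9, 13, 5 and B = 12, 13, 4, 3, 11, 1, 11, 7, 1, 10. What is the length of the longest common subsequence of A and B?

2

A longest common subsequence is 1, 10 (length 2); the LCS DP confirms no longer common subsequence exists.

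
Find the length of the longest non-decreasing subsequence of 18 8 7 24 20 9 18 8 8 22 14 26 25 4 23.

Scanning left to right, the best length ending at each element is: 18→1, 8→1, 7→1, 24→2, 20→2, 9→2, 18→3, 8→2, 8→3, 22→4, 14→4, 26→5, 25→5, 4→1, 23→5.
So the longest non-decreasing subsequence has length 5, e.g. 8, 9, 18, 22, 26.

5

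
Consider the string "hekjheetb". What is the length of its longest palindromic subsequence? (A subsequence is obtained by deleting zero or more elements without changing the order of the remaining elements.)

3

One longest palindromic subsequence is eee (positions 2,6,7); it reads the same forward and backward, and the interval DP gives dp[1][9] = 3.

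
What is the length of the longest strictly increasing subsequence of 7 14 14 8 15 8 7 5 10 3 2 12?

4

Let dp[i] be the longest increasing subsequence ending at position i. Then dp = [1, 2, 2, 2, 3, 2, 1, 1, 3, 1, 1, 4].
The maximum is 4; one witness is 7, 8, 10, 12 at positions 1,4,9,12.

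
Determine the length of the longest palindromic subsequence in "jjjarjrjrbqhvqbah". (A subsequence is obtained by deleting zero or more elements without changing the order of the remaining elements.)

Using dp[i][j] = 2 + dp[i+1][j−1] if the ends match, else max(dp[i+1][j], dp[i][j−1]):
dp[1][17] = 7. A witness is abqvqba at positions 4,10,11,13,14,15,16.

7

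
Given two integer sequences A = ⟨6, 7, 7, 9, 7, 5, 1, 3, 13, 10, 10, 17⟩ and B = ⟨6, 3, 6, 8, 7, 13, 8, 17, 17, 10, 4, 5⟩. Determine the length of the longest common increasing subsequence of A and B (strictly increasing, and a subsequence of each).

4

A longest common strictly increasing subsequence is 6, 7, 13, 17 (length 4); it appears in order in both A and B, and no longer such subsequence exists.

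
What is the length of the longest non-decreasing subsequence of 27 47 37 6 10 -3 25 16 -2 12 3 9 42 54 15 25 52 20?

Scanning left to right, the best length ending at each element is: 27→1, 47→2, 37→2, 6→1, 10→2, -3→1, 25→3, 16→3, -2→2, 12→3, 3→3, 9→4, 42→5, 54→6, 15→5, 25→6, 52→7, 20→6.
So the longest non-decreasing subsequence has length 7, e.g. -3, -2, 3, 9, 15, 25, 52.

7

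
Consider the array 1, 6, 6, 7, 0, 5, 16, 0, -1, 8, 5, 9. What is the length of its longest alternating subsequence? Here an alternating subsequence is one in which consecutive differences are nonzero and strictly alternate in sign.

A longest alternating subsequence is 1, 6, 0, 5, 0, 8, 5, 9 (positions 1,2,5,6,8,10,11,12); its 7 consecutive differences strictly alternate in sign, and length 8 is optimal.

8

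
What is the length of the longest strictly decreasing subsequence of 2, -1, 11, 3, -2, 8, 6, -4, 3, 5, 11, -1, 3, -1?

6

Scanning left to right, the best length ending at each element is: 2→1, -1→2, 11→1, 3→2, -2→3, 8→2, 6→3, -4→4, 3→4, 5→4, 11→1, -1→5, 3→5, -1→6.
So the longest decreasing subsequence has length 6, e.g. 11, 8, 6, 5, 3, -1.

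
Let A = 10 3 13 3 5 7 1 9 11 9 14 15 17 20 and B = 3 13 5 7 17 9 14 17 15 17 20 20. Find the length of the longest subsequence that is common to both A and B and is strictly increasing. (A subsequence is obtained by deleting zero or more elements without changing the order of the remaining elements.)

For each value that appears in both, track the longest common increasing run ending there.
The best achievable length is 8; one witness is 3, 5, 7, 9, 14, 15, 17, 20 (A-positions 2,5,6,8,11,12,13,14, B-positions 1,3,4,6,7,9,10,11).

8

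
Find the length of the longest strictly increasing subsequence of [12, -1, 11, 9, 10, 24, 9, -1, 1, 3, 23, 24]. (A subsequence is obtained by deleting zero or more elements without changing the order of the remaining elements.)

5

One longest increasing subsequence is -1, 9, 10, 23, 24 (positions 2,4,5,11,12), of length 5; no longer one exists.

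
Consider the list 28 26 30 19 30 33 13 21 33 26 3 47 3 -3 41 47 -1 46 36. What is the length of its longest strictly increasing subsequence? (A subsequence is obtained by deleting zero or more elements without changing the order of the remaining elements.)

5

Let dp[i] be the longest increasing subsequence ending at position i. Then dp = [1, 1, 2, 1, 2, 3, 1, 2, 3, 3, 1, 4, 1, 1, 4, 5, 2, 5, 4].
The maximum is 5; one witness is 28, 30, 33, 41, 47 at positions 1,3,6,15,16.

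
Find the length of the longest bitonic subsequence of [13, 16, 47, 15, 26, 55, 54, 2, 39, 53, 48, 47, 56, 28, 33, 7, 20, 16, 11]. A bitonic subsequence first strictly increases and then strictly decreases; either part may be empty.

One longest bitonic subsequence is 13, 16, 47, 55, 54, 53, 48, 47, 33, 20, 16, 11 (positions 1,2,3,6,7,10,11,12,15,17,18,19): it rises to 55 then falls. Length 12 is optimal.

12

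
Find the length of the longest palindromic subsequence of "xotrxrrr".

Using dp[i][j] = 2 + dp[i+1][j−1] if the ends match, else max(dp[i+1][j], dp[i][j−1]):
dp[1][8] = 4. A witness is rrrr at positions 4,6,7,8.

4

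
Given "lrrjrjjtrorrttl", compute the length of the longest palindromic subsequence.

10

One longest palindromic subsequence is lrrrjjrrrl (positions 1,2,3,5,6,7,9,11,12,15); it reads the same forward and backward, and the interval DP gives dp[1][15] = 10.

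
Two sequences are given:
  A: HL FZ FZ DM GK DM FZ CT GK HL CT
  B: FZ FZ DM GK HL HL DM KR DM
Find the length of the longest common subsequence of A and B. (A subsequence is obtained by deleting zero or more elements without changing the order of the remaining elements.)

5

A longest common subsequence is FZ, FZ, DM, GK, DM (length 5); the LCS DP confirms no longer common subsequence exists.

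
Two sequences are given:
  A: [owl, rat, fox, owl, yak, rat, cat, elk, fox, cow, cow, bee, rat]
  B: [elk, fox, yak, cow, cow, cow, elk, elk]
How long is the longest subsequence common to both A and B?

4

Backtracking the LCS table gives one alignment: fox (A3,B2) → yak (A5,B3) → cow (A10,B5) → cow (A11,B6).
So the longest common subsequence has length 4.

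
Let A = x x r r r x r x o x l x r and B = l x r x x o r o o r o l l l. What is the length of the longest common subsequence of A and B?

A longest common subsequence is xxrrol (length 6); the LCS DP confirms no longer common subsequence exists.

6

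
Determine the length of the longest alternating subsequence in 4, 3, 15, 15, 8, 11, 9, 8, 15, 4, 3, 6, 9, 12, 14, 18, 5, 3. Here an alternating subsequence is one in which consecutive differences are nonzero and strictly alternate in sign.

Track the best alternating length ending on an up-step vs a down-step at each position: up/down = 1/1, 1/2, 3/1, 3/1, 3/4, 5/4, 5/6, 3/6, 7/1, 3/8, 1/8, 9/8, 9/8, 9/8, 9/8, 9/1, 9/10, 1/10.
The maximum over both is 10; one such subsequence is 4, 3, 15, 8, 11, 9, 15, 4, 6, 5.

10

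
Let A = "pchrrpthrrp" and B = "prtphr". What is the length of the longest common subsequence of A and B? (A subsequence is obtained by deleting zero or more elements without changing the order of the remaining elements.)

5

A longest common subsequence is prphr (length 5); the LCS DP confirms no longer common subsequence exists.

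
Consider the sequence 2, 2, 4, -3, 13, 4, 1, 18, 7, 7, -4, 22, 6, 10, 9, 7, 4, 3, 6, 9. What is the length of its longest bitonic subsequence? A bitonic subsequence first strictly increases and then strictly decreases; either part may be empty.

One longest bitonic subsequence is 2, 4, 13, 18, 22, 10, 9, 7, 4, 3 (positions 1,3,5,8,12,14,15,16,17,18): it rises to 22 then falls. Length 10 is optimal.

10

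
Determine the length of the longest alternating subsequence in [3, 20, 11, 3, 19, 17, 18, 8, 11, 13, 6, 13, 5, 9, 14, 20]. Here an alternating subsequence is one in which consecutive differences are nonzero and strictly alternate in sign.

A longest alternating subsequence is 3, 20, 11, 19, 17, 18, 8, 11, 6, 13, 5, 9 (positions 1,2,3,5,6,7,8,9,11,12,13,14); its 11 consecutive differences strictly alternate in sign, and length 12 is optimal.

12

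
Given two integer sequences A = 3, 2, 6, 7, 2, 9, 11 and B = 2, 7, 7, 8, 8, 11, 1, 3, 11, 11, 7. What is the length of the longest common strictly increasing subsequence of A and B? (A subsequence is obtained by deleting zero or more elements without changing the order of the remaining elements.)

For each value that appears in both, track the longest common increasing run ending there.
The best achievable length is 3; one witness is 2, 7, 11 (A-positions 2,4,7, B-positions 1,2,6).

3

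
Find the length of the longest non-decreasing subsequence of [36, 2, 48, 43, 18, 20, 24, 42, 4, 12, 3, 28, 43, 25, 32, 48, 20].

7

Scanning left to right, the best length ending at each element is: 36→1, 2→1, 48→2, 43→2, 18→2, 20→3, 24→4, 42→5, 4→2, 12→3, 3→2, 28→5, 43→6, 25→5, 32→6, 48→7, 20→4.
So the longest non-decreasing subsequence has length 7, e.g. 2, 18, 20, 24, 42, 43, 48.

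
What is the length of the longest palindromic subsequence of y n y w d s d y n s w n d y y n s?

Using dp[i][j] = 2 + dp[i+1][j−1] if the ends match, else max(dp[i+1][j], dp[i][j−1]):
dp[1][17] = 9. A witness is nyynwnyyn at positions 2,3,8,9,11,12,14,15,16.

9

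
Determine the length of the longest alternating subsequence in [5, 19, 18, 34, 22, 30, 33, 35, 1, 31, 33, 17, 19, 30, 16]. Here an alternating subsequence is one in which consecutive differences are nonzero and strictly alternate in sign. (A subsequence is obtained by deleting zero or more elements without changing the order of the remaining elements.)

11

A longest alternating subsequence is 5, 19, 18, 34, 22, 30, 1, 31, 17, 19, 16 (positions 1,2,3,4,5,6,9,10,12,13,15); its 10 consecutive differences strictly alternate in sign, and length 11 is optimal.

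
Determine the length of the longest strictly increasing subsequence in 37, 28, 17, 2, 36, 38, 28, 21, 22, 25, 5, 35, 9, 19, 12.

5

Let dp[i] be the longest increasing subsequence ending at position i. Then dp = [1, 1, 1, 1, 2, 3, 2, 2, 3, 4, 2, 5, 3, 4, 4].
The maximum is 5; one witness is 17, 21, 22, 25, 35 at positions 3,8,9,10,12.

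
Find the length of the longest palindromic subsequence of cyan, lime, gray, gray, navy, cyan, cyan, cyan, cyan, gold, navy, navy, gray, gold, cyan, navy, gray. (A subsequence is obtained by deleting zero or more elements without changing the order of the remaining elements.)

Using dp[i][j] = 2 + dp[i+1][j−1] if the ends match, else max(dp[i+1][j], dp[i][j−1]):
dp[1][17] = 10. A witness is gray navy cyan gold navy navy gold cyan navy gray at positions 3,5,6,10,11,12,14,15,16,17.

10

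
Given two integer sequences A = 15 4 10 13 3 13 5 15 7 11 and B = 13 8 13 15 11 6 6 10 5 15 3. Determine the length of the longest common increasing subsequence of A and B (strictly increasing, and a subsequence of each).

A longest common strictly increasing subsequence is 13, 15 (length 2); it appears in order in both A and B, and no longer such subsequence exists.

2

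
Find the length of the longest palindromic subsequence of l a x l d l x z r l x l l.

7

One longest palindromic subsequence is llxlxll (positions 1,4,7,10,11,12,13); it reads the same forward and backward, and the interval DP gives dp[1][13] = 7.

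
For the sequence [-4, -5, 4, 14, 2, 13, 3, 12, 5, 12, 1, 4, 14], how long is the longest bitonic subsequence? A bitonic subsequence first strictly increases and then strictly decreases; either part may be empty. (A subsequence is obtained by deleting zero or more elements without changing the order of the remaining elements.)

Let inc[i] be the LIS ending at i and dec[i] the longest strictly decreasing subsequence starting at i. inc = [1, 1, 2, 3, 2, 3, 3, 4, 4, 5, 2, 4, 6], dec = [2, 1, 3, 5, 2, 4, 2, 3, 2, 2, 1, 1, 1].
max_i inc[i]+dec[i]−1 = 7, with one witness -4, 4, 14, 13, 12, 5, 4.

7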